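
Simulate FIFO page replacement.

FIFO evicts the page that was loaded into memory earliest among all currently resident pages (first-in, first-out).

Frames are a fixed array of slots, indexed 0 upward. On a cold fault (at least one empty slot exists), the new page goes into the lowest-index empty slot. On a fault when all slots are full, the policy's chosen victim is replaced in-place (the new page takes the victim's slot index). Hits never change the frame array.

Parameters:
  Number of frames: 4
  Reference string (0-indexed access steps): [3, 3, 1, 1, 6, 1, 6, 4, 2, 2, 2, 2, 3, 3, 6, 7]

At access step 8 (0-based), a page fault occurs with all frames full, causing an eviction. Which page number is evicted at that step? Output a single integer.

Answer: 3

Derivation:
Step 0: ref 3 -> FAULT, frames=[3,-,-,-]
Step 1: ref 3 -> HIT, frames=[3,-,-,-]
Step 2: ref 1 -> FAULT, frames=[3,1,-,-]
Step 3: ref 1 -> HIT, frames=[3,1,-,-]
Step 4: ref 6 -> FAULT, frames=[3,1,6,-]
Step 5: ref 1 -> HIT, frames=[3,1,6,-]
Step 6: ref 6 -> HIT, frames=[3,1,6,-]
Step 7: ref 4 -> FAULT, frames=[3,1,6,4]
Step 8: ref 2 -> FAULT, evict 3, frames=[2,1,6,4]
At step 8: evicted page 3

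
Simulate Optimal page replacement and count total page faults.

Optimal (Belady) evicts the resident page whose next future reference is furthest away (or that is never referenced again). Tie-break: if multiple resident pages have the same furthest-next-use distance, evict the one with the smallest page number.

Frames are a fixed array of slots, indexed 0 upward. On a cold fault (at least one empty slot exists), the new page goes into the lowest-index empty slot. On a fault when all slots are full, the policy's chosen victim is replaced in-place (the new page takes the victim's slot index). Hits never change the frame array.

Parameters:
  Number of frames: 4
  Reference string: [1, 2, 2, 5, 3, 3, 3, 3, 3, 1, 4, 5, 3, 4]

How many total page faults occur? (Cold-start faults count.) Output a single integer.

Step 0: ref 1 → FAULT, frames=[1,-,-,-]
Step 1: ref 2 → FAULT, frames=[1,2,-,-]
Step 2: ref 2 → HIT, frames=[1,2,-,-]
Step 3: ref 5 → FAULT, frames=[1,2,5,-]
Step 4: ref 3 → FAULT, frames=[1,2,5,3]
Step 5: ref 3 → HIT, frames=[1,2,5,3]
Step 6: ref 3 → HIT, frames=[1,2,5,3]
Step 7: ref 3 → HIT, frames=[1,2,5,3]
Step 8: ref 3 → HIT, frames=[1,2,5,3]
Step 9: ref 1 → HIT, frames=[1,2,5,3]
Step 10: ref 4 → FAULT (evict 1), frames=[4,2,5,3]
Step 11: ref 5 → HIT, frames=[4,2,5,3]
Step 12: ref 3 → HIT, frames=[4,2,5,3]
Step 13: ref 4 → HIT, frames=[4,2,5,3]
Total faults: 5

Answer: 5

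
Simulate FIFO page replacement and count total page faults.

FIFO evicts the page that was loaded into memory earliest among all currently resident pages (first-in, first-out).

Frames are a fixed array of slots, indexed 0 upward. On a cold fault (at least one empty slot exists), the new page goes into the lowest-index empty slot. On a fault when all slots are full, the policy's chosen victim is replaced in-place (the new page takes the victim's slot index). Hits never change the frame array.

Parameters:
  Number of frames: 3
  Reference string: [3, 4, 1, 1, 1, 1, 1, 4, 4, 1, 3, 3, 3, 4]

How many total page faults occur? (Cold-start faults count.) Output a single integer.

Step 0: ref 3 → FAULT, frames=[3,-,-]
Step 1: ref 4 → FAULT, frames=[3,4,-]
Step 2: ref 1 → FAULT, frames=[3,4,1]
Step 3: ref 1 → HIT, frames=[3,4,1]
Step 4: ref 1 → HIT, frames=[3,4,1]
Step 5: ref 1 → HIT, frames=[3,4,1]
Step 6: ref 1 → HIT, frames=[3,4,1]
Step 7: ref 4 → HIT, frames=[3,4,1]
Step 8: ref 4 → HIT, frames=[3,4,1]
Step 9: ref 1 → HIT, frames=[3,4,1]
Step 10: ref 3 → HIT, frames=[3,4,1]
Step 11: ref 3 → HIT, frames=[3,4,1]
Step 12: ref 3 → HIT, frames=[3,4,1]
Step 13: ref 4 → HIT, frames=[3,4,1]
Total faults: 3

Answer: 3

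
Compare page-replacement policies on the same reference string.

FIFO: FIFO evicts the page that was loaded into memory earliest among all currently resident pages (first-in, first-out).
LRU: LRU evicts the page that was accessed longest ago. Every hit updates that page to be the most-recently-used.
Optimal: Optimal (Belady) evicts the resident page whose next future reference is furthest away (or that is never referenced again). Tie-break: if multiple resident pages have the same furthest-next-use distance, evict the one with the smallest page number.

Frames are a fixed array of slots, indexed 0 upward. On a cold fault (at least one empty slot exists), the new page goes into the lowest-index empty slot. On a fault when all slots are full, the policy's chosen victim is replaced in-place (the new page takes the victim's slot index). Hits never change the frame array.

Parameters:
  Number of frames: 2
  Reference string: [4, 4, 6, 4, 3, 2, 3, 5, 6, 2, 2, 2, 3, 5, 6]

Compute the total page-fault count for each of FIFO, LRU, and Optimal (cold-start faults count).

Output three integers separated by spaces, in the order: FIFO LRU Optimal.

--- FIFO ---
  step 0: ref 4 -> FAULT, frames=[4,-] (faults so far: 1)
  step 1: ref 4 -> HIT, frames=[4,-] (faults so far: 1)
  step 2: ref 6 -> FAULT, frames=[4,6] (faults so far: 2)
  step 3: ref 4 -> HIT, frames=[4,6] (faults so far: 2)
  step 4: ref 3 -> FAULT, evict 4, frames=[3,6] (faults so far: 3)
  step 5: ref 2 -> FAULT, evict 6, frames=[3,2] (faults so far: 4)
  step 6: ref 3 -> HIT, frames=[3,2] (faults so far: 4)
  step 7: ref 5 -> FAULT, evict 3, frames=[5,2] (faults so far: 5)
  step 8: ref 6 -> FAULT, evict 2, frames=[5,6] (faults so far: 6)
  step 9: ref 2 -> FAULT, evict 5, frames=[2,6] (faults so far: 7)
  step 10: ref 2 -> HIT, frames=[2,6] (faults so far: 7)
  step 11: ref 2 -> HIT, frames=[2,6] (faults so far: 7)
  step 12: ref 3 -> FAULT, evict 6, frames=[2,3] (faults so far: 8)
  step 13: ref 5 -> FAULT, evict 2, frames=[5,3] (faults so far: 9)
  step 14: ref 6 -> FAULT, evict 3, frames=[5,6] (faults so far: 10)
  FIFO total faults: 10
--- LRU ---
  step 0: ref 4 -> FAULT, frames=[4,-] (faults so far: 1)
  step 1: ref 4 -> HIT, frames=[4,-] (faults so far: 1)
  step 2: ref 6 -> FAULT, frames=[4,6] (faults so far: 2)
  step 3: ref 4 -> HIT, frames=[4,6] (faults so far: 2)
  step 4: ref 3 -> FAULT, evict 6, frames=[4,3] (faults so far: 3)
  step 5: ref 2 -> FAULT, evict 4, frames=[2,3] (faults so far: 4)
  step 6: ref 3 -> HIT, frames=[2,3] (faults so far: 4)
  step 7: ref 5 -> FAULT, evict 2, frames=[5,3] (faults so far: 5)
  step 8: ref 6 -> FAULT, evict 3, frames=[5,6] (faults so far: 6)
  step 9: ref 2 -> FAULT, evict 5, frames=[2,6] (faults so far: 7)
  step 10: ref 2 -> HIT, frames=[2,6] (faults so far: 7)
  step 11: ref 2 -> HIT, frames=[2,6] (faults so far: 7)
  step 12: ref 3 -> FAULT, evict 6, frames=[2,3] (faults so far: 8)
  step 13: ref 5 -> FAULT, evict 2, frames=[5,3] (faults so far: 9)
  step 14: ref 6 -> FAULT, evict 3, frames=[5,6] (faults so far: 10)
  LRU total faults: 10
--- Optimal ---
  step 0: ref 4 -> FAULT, frames=[4,-] (faults so far: 1)
  step 1: ref 4 -> HIT, frames=[4,-] (faults so far: 1)
  step 2: ref 6 -> FAULT, frames=[4,6] (faults so far: 2)
  step 3: ref 4 -> HIT, frames=[4,6] (faults so far: 2)
  step 4: ref 3 -> FAULT, evict 4, frames=[3,6] (faults so far: 3)
  step 5: ref 2 -> FAULT, evict 6, frames=[3,2] (faults so far: 4)
  step 6: ref 3 -> HIT, frames=[3,2] (faults so far: 4)
  step 7: ref 5 -> FAULT, evict 3, frames=[5,2] (faults so far: 5)
  step 8: ref 6 -> FAULT, evict 5, frames=[6,2] (faults so far: 6)
  step 9: ref 2 -> HIT, frames=[6,2] (faults so far: 6)
  step 10: ref 2 -> HIT, frames=[6,2] (faults so far: 6)
  step 11: ref 2 -> HIT, frames=[6,2] (faults so far: 6)
  step 12: ref 3 -> FAULT, evict 2, frames=[6,3] (faults so far: 7)
  step 13: ref 5 -> FAULT, evict 3, frames=[6,5] (faults so far: 8)
  step 14: ref 6 -> HIT, frames=[6,5] (faults so far: 8)
  Optimal total faults: 8

Answer: 10 10 8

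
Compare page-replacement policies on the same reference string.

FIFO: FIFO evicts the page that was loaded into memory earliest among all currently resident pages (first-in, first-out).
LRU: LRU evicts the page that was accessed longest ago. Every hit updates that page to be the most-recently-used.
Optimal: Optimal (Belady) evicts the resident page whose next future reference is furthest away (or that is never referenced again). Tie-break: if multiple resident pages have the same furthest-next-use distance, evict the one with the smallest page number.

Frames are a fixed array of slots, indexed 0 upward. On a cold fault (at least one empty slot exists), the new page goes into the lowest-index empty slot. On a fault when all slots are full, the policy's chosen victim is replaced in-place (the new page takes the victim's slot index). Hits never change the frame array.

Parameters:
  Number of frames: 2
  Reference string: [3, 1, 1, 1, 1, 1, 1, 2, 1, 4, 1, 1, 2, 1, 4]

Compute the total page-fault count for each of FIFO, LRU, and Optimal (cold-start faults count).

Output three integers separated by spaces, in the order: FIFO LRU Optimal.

Answer: 7 6 6

Derivation:
--- FIFO ---
  step 0: ref 3 -> FAULT, frames=[3,-] (faults so far: 1)
  step 1: ref 1 -> FAULT, frames=[3,1] (faults so far: 2)
  step 2: ref 1 -> HIT, frames=[3,1] (faults so far: 2)
  step 3: ref 1 -> HIT, frames=[3,1] (faults so far: 2)
  step 4: ref 1 -> HIT, frames=[3,1] (faults so far: 2)
  step 5: ref 1 -> HIT, frames=[3,1] (faults so far: 2)
  step 6: ref 1 -> HIT, frames=[3,1] (faults so far: 2)
  step 7: ref 2 -> FAULT, evict 3, frames=[2,1] (faults so far: 3)
  step 8: ref 1 -> HIT, frames=[2,1] (faults so far: 3)
  step 9: ref 4 -> FAULT, evict 1, frames=[2,4] (faults so far: 4)
  step 10: ref 1 -> FAULT, evict 2, frames=[1,4] (faults so far: 5)
  step 11: ref 1 -> HIT, frames=[1,4] (faults so far: 5)
  step 12: ref 2 -> FAULT, evict 4, frames=[1,2] (faults so far: 6)
  step 13: ref 1 -> HIT, frames=[1,2] (faults so far: 6)
  step 14: ref 4 -> FAULT, evict 1, frames=[4,2] (faults so far: 7)
  FIFO total faults: 7
--- LRU ---
  step 0: ref 3 -> FAULT, frames=[3,-] (faults so far: 1)
  step 1: ref 1 -> FAULT, frames=[3,1] (faults so far: 2)
  step 2: ref 1 -> HIT, frames=[3,1] (faults so far: 2)
  step 3: ref 1 -> HIT, frames=[3,1] (faults so far: 2)
  step 4: ref 1 -> HIT, frames=[3,1] (faults so far: 2)
  step 5: ref 1 -> HIT, frames=[3,1] (faults so far: 2)
  step 6: ref 1 -> HIT, frames=[3,1] (faults so far: 2)
  step 7: ref 2 -> FAULT, evict 3, frames=[2,1] (faults so far: 3)
  step 8: ref 1 -> HIT, frames=[2,1] (faults so far: 3)
  step 9: ref 4 -> FAULT, evict 2, frames=[4,1] (faults so far: 4)
  step 10: ref 1 -> HIT, frames=[4,1] (faults so far: 4)
  step 11: ref 1 -> HIT, frames=[4,1] (faults so far: 4)
  step 12: ref 2 -> FAULT, evict 4, frames=[2,1] (faults so far: 5)
  step 13: ref 1 -> HIT, frames=[2,1] (faults so far: 5)
  step 14: ref 4 -> FAULT, evict 2, frames=[4,1] (faults so far: 6)
  LRU total faults: 6
--- Optimal ---
  step 0: ref 3 -> FAULT, frames=[3,-] (faults so far: 1)
  step 1: ref 1 -> FAULT, frames=[3,1] (faults so far: 2)
  step 2: ref 1 -> HIT, frames=[3,1] (faults so far: 2)
  step 3: ref 1 -> HIT, frames=[3,1] (faults so far: 2)
  step 4: ref 1 -> HIT, frames=[3,1] (faults so far: 2)
  step 5: ref 1 -> HIT, frames=[3,1] (faults so far: 2)
  step 6: ref 1 -> HIT, frames=[3,1] (faults so far: 2)
  step 7: ref 2 -> FAULT, evict 3, frames=[2,1] (faults so far: 3)
  step 8: ref 1 -> HIT, frames=[2,1] (faults so far: 3)
  step 9: ref 4 -> FAULT, evict 2, frames=[4,1] (faults so far: 4)
  step 10: ref 1 -> HIT, frames=[4,1] (faults so far: 4)
  step 11: ref 1 -> HIT, frames=[4,1] (faults so far: 4)
  step 12: ref 2 -> FAULT, evict 4, frames=[2,1] (faults so far: 5)
  step 13: ref 1 -> HIT, frames=[2,1] (faults so far: 5)
  step 14: ref 4 -> FAULT, evict 1, frames=[2,4] (faults so far: 6)
  Optimal total faults: 6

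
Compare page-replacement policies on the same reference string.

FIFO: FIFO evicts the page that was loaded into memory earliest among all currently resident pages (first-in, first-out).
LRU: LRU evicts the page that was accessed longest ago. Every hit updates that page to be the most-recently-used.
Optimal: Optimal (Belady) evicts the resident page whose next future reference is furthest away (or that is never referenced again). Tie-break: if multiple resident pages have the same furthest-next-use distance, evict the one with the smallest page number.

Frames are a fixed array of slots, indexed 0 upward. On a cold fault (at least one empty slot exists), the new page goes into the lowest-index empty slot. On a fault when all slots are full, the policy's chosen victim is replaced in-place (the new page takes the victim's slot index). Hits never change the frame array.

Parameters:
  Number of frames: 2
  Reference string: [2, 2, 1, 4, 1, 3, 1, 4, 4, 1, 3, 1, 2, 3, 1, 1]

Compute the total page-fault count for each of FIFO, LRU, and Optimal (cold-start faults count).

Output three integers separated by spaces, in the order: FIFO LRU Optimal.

Answer: 11 9 8

Derivation:
--- FIFO ---
  step 0: ref 2 -> FAULT, frames=[2,-] (faults so far: 1)
  step 1: ref 2 -> HIT, frames=[2,-] (faults so far: 1)
  step 2: ref 1 -> FAULT, frames=[2,1] (faults so far: 2)
  step 3: ref 4 -> FAULT, evict 2, frames=[4,1] (faults so far: 3)
  step 4: ref 1 -> HIT, frames=[4,1] (faults so far: 3)
  step 5: ref 3 -> FAULT, evict 1, frames=[4,3] (faults so far: 4)
  step 6: ref 1 -> FAULT, evict 4, frames=[1,3] (faults so far: 5)
  step 7: ref 4 -> FAULT, evict 3, frames=[1,4] (faults so far: 6)
  step 8: ref 4 -> HIT, frames=[1,4] (faults so far: 6)
  step 9: ref 1 -> HIT, frames=[1,4] (faults so far: 6)
  step 10: ref 3 -> FAULT, evict 1, frames=[3,4] (faults so far: 7)
  step 11: ref 1 -> FAULT, evict 4, frames=[3,1] (faults so far: 8)
  step 12: ref 2 -> FAULT, evict 3, frames=[2,1] (faults so far: 9)
  step 13: ref 3 -> FAULT, evict 1, frames=[2,3] (faults so far: 10)
  step 14: ref 1 -> FAULT, evict 2, frames=[1,3] (faults so far: 11)
  step 15: ref 1 -> HIT, frames=[1,3] (faults so far: 11)
  FIFO total faults: 11
--- LRU ---
  step 0: ref 2 -> FAULT, frames=[2,-] (faults so far: 1)
  step 1: ref 2 -> HIT, frames=[2,-] (faults so far: 1)
  step 2: ref 1 -> FAULT, frames=[2,1] (faults so far: 2)
  step 3: ref 4 -> FAULT, evict 2, frames=[4,1] (faults so far: 3)
  step 4: ref 1 -> HIT, frames=[4,1] (faults so far: 3)
  step 5: ref 3 -> FAULT, evict 4, frames=[3,1] (faults so far: 4)
  step 6: ref 1 -> HIT, frames=[3,1] (faults so far: 4)
  step 7: ref 4 -> FAULT, evict 3, frames=[4,1] (faults so far: 5)
  step 8: ref 4 -> HIT, frames=[4,1] (faults so far: 5)
  step 9: ref 1 -> HIT, frames=[4,1] (faults so far: 5)
  step 10: ref 3 -> FAULT, evict 4, frames=[3,1] (faults so far: 6)
  step 11: ref 1 -> HIT, frames=[3,1] (faults so far: 6)
  step 12: ref 2 -> FAULT, evict 3, frames=[2,1] (faults so far: 7)
  step 13: ref 3 -> FAULT, evict 1, frames=[2,3] (faults so far: 8)
  step 14: ref 1 -> FAULT, evict 2, frames=[1,3] (faults so far: 9)
  step 15: ref 1 -> HIT, frames=[1,3] (faults so far: 9)
  LRU total faults: 9
--- Optimal ---
  step 0: ref 2 -> FAULT, frames=[2,-] (faults so far: 1)
  step 1: ref 2 -> HIT, frames=[2,-] (faults so far: 1)
  step 2: ref 1 -> FAULT, frames=[2,1] (faults so far: 2)
  step 3: ref 4 -> FAULT, evict 2, frames=[4,1] (faults so far: 3)
  step 4: ref 1 -> HIT, frames=[4,1] (faults so far: 3)
  step 5: ref 3 -> FAULT, evict 4, frames=[3,1] (faults so far: 4)
  step 6: ref 1 -> HIT, frames=[3,1] (faults so far: 4)
  step 7: ref 4 -> FAULT, evict 3, frames=[4,1] (faults so far: 5)
  step 8: ref 4 -> HIT, frames=[4,1] (faults so far: 5)
  step 9: ref 1 -> HIT, frames=[4,1] (faults so far: 5)
  step 10: ref 3 -> FAULT, evict 4, frames=[3,1] (faults so far: 6)
  step 11: ref 1 -> HIT, frames=[3,1] (faults so far: 6)
  step 12: ref 2 -> FAULT, evict 1, frames=[3,2] (faults so far: 7)
  step 13: ref 3 -> HIT, frames=[3,2] (faults so far: 7)
  step 14: ref 1 -> FAULT, evict 2, frames=[3,1] (faults so far: 8)
  step 15: ref 1 -> HIT, frames=[3,1] (faults so far: 8)
  Optimal total faults: 8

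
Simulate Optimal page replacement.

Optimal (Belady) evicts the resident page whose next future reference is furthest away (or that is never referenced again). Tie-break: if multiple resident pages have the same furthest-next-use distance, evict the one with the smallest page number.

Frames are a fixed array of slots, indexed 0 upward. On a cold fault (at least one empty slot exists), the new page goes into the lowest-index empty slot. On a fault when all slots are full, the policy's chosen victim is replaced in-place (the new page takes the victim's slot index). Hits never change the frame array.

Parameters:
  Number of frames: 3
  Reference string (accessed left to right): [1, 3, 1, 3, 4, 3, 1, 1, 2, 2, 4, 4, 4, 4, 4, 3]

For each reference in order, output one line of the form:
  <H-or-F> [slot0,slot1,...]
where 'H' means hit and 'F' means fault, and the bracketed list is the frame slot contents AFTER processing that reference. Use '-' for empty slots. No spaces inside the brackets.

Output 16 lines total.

F [1,-,-]
F [1,3,-]
H [1,3,-]
H [1,3,-]
F [1,3,4]
H [1,3,4]
H [1,3,4]
H [1,3,4]
F [2,3,4]
H [2,3,4]
H [2,3,4]
H [2,3,4]
H [2,3,4]
H [2,3,4]
H [2,3,4]
H [2,3,4]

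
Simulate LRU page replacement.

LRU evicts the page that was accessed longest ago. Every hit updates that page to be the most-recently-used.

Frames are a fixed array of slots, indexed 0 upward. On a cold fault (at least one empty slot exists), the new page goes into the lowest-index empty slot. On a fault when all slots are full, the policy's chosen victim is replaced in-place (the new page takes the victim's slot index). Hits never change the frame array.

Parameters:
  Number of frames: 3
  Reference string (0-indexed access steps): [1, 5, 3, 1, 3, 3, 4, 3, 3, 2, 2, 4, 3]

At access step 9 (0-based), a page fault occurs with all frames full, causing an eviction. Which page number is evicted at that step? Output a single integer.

Step 0: ref 1 -> FAULT, frames=[1,-,-]
Step 1: ref 5 -> FAULT, frames=[1,5,-]
Step 2: ref 3 -> FAULT, frames=[1,5,3]
Step 3: ref 1 -> HIT, frames=[1,5,3]
Step 4: ref 3 -> HIT, frames=[1,5,3]
Step 5: ref 3 -> HIT, frames=[1,5,3]
Step 6: ref 4 -> FAULT, evict 5, frames=[1,4,3]
Step 7: ref 3 -> HIT, frames=[1,4,3]
Step 8: ref 3 -> HIT, frames=[1,4,3]
Step 9: ref 2 -> FAULT, evict 1, frames=[2,4,3]
At step 9: evicted page 1

Answer: 1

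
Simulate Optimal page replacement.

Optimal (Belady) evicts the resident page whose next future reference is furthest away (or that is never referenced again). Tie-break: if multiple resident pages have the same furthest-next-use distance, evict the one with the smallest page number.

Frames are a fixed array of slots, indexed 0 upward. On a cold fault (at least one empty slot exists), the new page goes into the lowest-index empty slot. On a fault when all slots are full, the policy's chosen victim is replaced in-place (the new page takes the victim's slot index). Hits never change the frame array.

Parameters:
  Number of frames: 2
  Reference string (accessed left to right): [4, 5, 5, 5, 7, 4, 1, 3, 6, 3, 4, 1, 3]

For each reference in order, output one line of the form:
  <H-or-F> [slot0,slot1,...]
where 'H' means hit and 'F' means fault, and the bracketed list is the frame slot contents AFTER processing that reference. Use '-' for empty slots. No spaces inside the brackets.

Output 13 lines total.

F [4,-]
F [4,5]
H [4,5]
H [4,5]
F [4,7]
H [4,7]
F [4,1]
F [4,3]
F [6,3]
H [6,3]
F [4,3]
F [1,3]
H [1,3]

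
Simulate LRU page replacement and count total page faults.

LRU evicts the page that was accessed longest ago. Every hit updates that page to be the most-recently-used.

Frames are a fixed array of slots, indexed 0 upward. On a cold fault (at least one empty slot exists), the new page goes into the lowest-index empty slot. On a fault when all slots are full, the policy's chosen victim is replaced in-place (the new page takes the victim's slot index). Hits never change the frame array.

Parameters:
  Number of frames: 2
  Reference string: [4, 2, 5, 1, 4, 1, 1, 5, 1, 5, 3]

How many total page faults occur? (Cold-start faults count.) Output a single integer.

Answer: 7

Derivation:
Step 0: ref 4 → FAULT, frames=[4,-]
Step 1: ref 2 → FAULT, frames=[4,2]
Step 2: ref 5 → FAULT (evict 4), frames=[5,2]
Step 3: ref 1 → FAULT (evict 2), frames=[5,1]
Step 4: ref 4 → FAULT (evict 5), frames=[4,1]
Step 5: ref 1 → HIT, frames=[4,1]
Step 6: ref 1 → HIT, frames=[4,1]
Step 7: ref 5 → FAULT (evict 4), frames=[5,1]
Step 8: ref 1 → HIT, frames=[5,1]
Step 9: ref 5 → HIT, frames=[5,1]
Step 10: ref 3 → FAULT (evict 1), frames=[5,3]
Total faults: 7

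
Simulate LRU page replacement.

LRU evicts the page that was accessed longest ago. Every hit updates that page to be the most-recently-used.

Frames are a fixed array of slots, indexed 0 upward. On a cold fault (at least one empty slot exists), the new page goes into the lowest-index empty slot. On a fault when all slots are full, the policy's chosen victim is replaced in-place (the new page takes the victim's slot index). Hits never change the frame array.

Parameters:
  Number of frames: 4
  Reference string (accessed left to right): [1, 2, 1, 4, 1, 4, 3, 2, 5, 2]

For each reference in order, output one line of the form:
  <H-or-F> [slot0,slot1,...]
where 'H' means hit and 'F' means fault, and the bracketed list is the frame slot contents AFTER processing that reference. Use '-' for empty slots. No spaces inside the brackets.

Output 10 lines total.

F [1,-,-,-]
F [1,2,-,-]
H [1,2,-,-]
F [1,2,4,-]
H [1,2,4,-]
H [1,2,4,-]
F [1,2,4,3]
H [1,2,4,3]
F [5,2,4,3]
H [5,2,4,3]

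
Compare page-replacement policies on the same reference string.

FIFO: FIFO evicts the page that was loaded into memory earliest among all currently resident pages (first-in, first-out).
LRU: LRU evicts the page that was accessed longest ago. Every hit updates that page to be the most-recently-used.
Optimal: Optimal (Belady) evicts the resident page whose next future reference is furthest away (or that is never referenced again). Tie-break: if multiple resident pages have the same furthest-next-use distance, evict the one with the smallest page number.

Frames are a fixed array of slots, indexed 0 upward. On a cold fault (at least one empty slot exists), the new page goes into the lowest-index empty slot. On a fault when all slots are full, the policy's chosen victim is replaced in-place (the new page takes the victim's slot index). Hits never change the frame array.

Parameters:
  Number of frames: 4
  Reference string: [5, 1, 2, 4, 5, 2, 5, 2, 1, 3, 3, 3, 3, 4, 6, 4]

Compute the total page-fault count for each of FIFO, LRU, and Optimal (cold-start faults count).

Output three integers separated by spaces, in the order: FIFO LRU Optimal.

--- FIFO ---
  step 0: ref 5 -> FAULT, frames=[5,-,-,-] (faults so far: 1)
  step 1: ref 1 -> FAULT, frames=[5,1,-,-] (faults so far: 2)
  step 2: ref 2 -> FAULT, frames=[5,1,2,-] (faults so far: 3)
  step 3: ref 4 -> FAULT, frames=[5,1,2,4] (faults so far: 4)
  step 4: ref 5 -> HIT, frames=[5,1,2,4] (faults so far: 4)
  step 5: ref 2 -> HIT, frames=[5,1,2,4] (faults so far: 4)
  step 6: ref 5 -> HIT, frames=[5,1,2,4] (faults so far: 4)
  step 7: ref 2 -> HIT, frames=[5,1,2,4] (faults so far: 4)
  step 8: ref 1 -> HIT, frames=[5,1,2,4] (faults so far: 4)
  step 9: ref 3 -> FAULT, evict 5, frames=[3,1,2,4] (faults so far: 5)
  step 10: ref 3 -> HIT, frames=[3,1,2,4] (faults so far: 5)
  step 11: ref 3 -> HIT, frames=[3,1,2,4] (faults so far: 5)
  step 12: ref 3 -> HIT, frames=[3,1,2,4] (faults so far: 5)
  step 13: ref 4 -> HIT, frames=[3,1,2,4] (faults so far: 5)
  step 14: ref 6 -> FAULT, evict 1, frames=[3,6,2,4] (faults so far: 6)
  step 15: ref 4 -> HIT, frames=[3,6,2,4] (faults so far: 6)
  FIFO total faults: 6
--- LRU ---
  step 0: ref 5 -> FAULT, frames=[5,-,-,-] (faults so far: 1)
  step 1: ref 1 -> FAULT, frames=[5,1,-,-] (faults so far: 2)
  step 2: ref 2 -> FAULT, frames=[5,1,2,-] (faults so far: 3)
  step 3: ref 4 -> FAULT, frames=[5,1,2,4] (faults so far: 4)
  step 4: ref 5 -> HIT, frames=[5,1,2,4] (faults so far: 4)
  step 5: ref 2 -> HIT, frames=[5,1,2,4] (faults so far: 4)
  step 6: ref 5 -> HIT, frames=[5,1,2,4] (faults so far: 4)
  step 7: ref 2 -> HIT, frames=[5,1,2,4] (faults so far: 4)
  step 8: ref 1 -> HIT, frames=[5,1,2,4] (faults so far: 4)
  step 9: ref 3 -> FAULT, evict 4, frames=[5,1,2,3] (faults so far: 5)
  step 10: ref 3 -> HIT, frames=[5,1,2,3] (faults so far: 5)
  step 11: ref 3 -> HIT, frames=[5,1,2,3] (faults so far: 5)
  step 12: ref 3 -> HIT, frames=[5,1,2,3] (faults so far: 5)
  step 13: ref 4 -> FAULT, evict 5, frames=[4,1,2,3] (faults so far: 6)
  step 14: ref 6 -> FAULT, evict 2, frames=[4,1,6,3] (faults so far: 7)
  step 15: ref 4 -> HIT, frames=[4,1,6,3] (faults so far: 7)
  LRU total faults: 7
--- Optimal ---
  step 0: ref 5 -> FAULT, frames=[5,-,-,-] (faults so far: 1)
  step 1: ref 1 -> FAULT, frames=[5,1,-,-] (faults so far: 2)
  step 2: ref 2 -> FAULT, frames=[5,1,2,-] (faults so far: 3)
  step 3: ref 4 -> FAULT, frames=[5,1,2,4] (faults so far: 4)
  step 4: ref 5 -> HIT, frames=[5,1,2,4] (faults so far: 4)
  step 5: ref 2 -> HIT, frames=[5,1,2,4] (faults so far: 4)
  step 6: ref 5 -> HIT, frames=[5,1,2,4] (faults so far: 4)
  step 7: ref 2 -> HIT, frames=[5,1,2,4] (faults so far: 4)
  step 8: ref 1 -> HIT, frames=[5,1,2,4] (faults so far: 4)
  step 9: ref 3 -> FAULT, evict 1, frames=[5,3,2,4] (faults so far: 5)
  step 10: ref 3 -> HIT, frames=[5,3,2,4] (faults so far: 5)
  step 11: ref 3 -> HIT, frames=[5,3,2,4] (faults so far: 5)
  step 12: ref 3 -> HIT, frames=[5,3,2,4] (faults so far: 5)
  step 13: ref 4 -> HIT, frames=[5,3,2,4] (faults so far: 5)
  step 14: ref 6 -> FAULT, evict 2, frames=[5,3,6,4] (faults so far: 6)
  step 15: ref 4 -> HIT, frames=[5,3,6,4] (faults so far: 6)
  Optimal total faults: 6

Answer: 6 7 6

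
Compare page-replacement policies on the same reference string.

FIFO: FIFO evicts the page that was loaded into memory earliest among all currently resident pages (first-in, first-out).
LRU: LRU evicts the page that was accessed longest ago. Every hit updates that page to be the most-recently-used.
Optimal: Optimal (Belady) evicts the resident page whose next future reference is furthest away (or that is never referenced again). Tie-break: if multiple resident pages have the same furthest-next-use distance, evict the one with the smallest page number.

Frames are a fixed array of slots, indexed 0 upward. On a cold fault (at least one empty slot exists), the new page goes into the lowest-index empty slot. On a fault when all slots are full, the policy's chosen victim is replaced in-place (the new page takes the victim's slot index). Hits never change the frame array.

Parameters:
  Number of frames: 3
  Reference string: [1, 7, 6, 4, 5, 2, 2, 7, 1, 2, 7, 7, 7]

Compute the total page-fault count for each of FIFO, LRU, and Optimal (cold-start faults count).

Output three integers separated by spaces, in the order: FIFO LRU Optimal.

Answer: 8 8 6

Derivation:
--- FIFO ---
  step 0: ref 1 -> FAULT, frames=[1,-,-] (faults so far: 1)
  step 1: ref 7 -> FAULT, frames=[1,7,-] (faults so far: 2)
  step 2: ref 6 -> FAULT, frames=[1,7,6] (faults so far: 3)
  step 3: ref 4 -> FAULT, evict 1, frames=[4,7,6] (faults so far: 4)
  step 4: ref 5 -> FAULT, evict 7, frames=[4,5,6] (faults so far: 5)
  step 5: ref 2 -> FAULT, evict 6, frames=[4,5,2] (faults so far: 6)
  step 6: ref 2 -> HIT, frames=[4,5,2] (faults so far: 6)
  step 7: ref 7 -> FAULT, evict 4, frames=[7,5,2] (faults so far: 7)
  step 8: ref 1 -> FAULT, evict 5, frames=[7,1,2] (faults so far: 8)
  step 9: ref 2 -> HIT, frames=[7,1,2] (faults so far: 8)
  step 10: ref 7 -> HIT, frames=[7,1,2] (faults so far: 8)
  step 11: ref 7 -> HIT, frames=[7,1,2] (faults so far: 8)
  step 12: ref 7 -> HIT, frames=[7,1,2] (faults so far: 8)
  FIFO total faults: 8
--- LRU ---
  step 0: ref 1 -> FAULT, frames=[1,-,-] (faults so far: 1)
  step 1: ref 7 -> FAULT, frames=[1,7,-] (faults so far: 2)
  step 2: ref 6 -> FAULT, frames=[1,7,6] (faults so far: 3)
  step 3: ref 4 -> FAULT, evict 1, frames=[4,7,6] (faults so far: 4)
  step 4: ref 5 -> FAULT, evict 7, frames=[4,5,6] (faults so far: 5)
  step 5: ref 2 -> FAULT, evict 6, frames=[4,5,2] (faults so far: 6)
  step 6: ref 2 -> HIT, frames=[4,5,2] (faults so far: 6)
  step 7: ref 7 -> FAULT, evict 4, frames=[7,5,2] (faults so far: 7)
  step 8: ref 1 -> FAULT, evict 5, frames=[7,1,2] (faults so far: 8)
  step 9: ref 2 -> HIT, frames=[7,1,2] (faults so far: 8)
  step 10: ref 7 -> HIT, frames=[7,1,2] (faults so far: 8)
  step 11: ref 7 -> HIT, frames=[7,1,2] (faults so far: 8)
  step 12: ref 7 -> HIT, frames=[7,1,2] (faults so far: 8)
  LRU total faults: 8
--- Optimal ---
  step 0: ref 1 -> FAULT, frames=[1,-,-] (faults so far: 1)
  step 1: ref 7 -> FAULT, frames=[1,7,-] (faults so far: 2)
  step 2: ref 6 -> FAULT, frames=[1,7,6] (faults so far: 3)
  step 3: ref 4 -> FAULT, evict 6, frames=[1,7,4] (faults so far: 4)
  step 4: ref 5 -> FAULT, evict 4, frames=[1,7,5] (faults so far: 5)
  step 5: ref 2 -> FAULT, evict 5, frames=[1,7,2] (faults so far: 6)
  step 6: ref 2 -> HIT, frames=[1,7,2] (faults so far: 6)
  step 7: ref 7 -> HIT, frames=[1,7,2] (faults so far: 6)
  step 8: ref 1 -> HIT, frames=[1,7,2] (faults so far: 6)
  step 9: ref 2 -> HIT, frames=[1,7,2] (faults so far: 6)
  step 10: ref 7 -> HIT, frames=[1,7,2] (faults so far: 6)
  step 11: ref 7 -> HIT, frames=[1,7,2] (faults so far: 6)
  step 12: ref 7 -> HIT, frames=[1,7,2] (faults so far: 6)
  Optimal total faults: 6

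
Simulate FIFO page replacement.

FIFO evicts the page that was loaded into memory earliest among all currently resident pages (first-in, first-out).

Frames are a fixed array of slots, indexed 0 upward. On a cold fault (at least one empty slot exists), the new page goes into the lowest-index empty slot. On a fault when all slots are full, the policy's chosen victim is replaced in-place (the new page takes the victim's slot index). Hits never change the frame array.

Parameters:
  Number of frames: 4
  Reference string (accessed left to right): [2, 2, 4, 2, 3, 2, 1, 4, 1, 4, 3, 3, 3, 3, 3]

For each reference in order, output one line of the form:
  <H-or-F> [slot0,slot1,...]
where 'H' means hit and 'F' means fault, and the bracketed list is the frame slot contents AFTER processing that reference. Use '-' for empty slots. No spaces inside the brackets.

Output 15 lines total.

F [2,-,-,-]
H [2,-,-,-]
F [2,4,-,-]
H [2,4,-,-]
F [2,4,3,-]
H [2,4,3,-]
F [2,4,3,1]
H [2,4,3,1]
H [2,4,3,1]
H [2,4,3,1]
H [2,4,3,1]
H [2,4,3,1]
H [2,4,3,1]
H [2,4,3,1]
H [2,4,3,1]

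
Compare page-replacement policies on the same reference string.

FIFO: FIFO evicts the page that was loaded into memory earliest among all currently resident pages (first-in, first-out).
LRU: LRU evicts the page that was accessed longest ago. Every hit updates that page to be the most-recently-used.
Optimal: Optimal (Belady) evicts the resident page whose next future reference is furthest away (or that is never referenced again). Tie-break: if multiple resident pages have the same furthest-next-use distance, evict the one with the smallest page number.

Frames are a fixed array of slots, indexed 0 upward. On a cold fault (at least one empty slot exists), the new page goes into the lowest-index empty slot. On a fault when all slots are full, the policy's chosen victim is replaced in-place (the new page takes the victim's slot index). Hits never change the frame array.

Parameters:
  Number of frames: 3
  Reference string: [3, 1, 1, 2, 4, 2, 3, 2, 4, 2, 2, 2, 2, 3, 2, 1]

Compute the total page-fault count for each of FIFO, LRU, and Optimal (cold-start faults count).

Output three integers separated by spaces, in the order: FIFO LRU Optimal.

Answer: 6 6 5

Derivation:
--- FIFO ---
  step 0: ref 3 -> FAULT, frames=[3,-,-] (faults so far: 1)
  step 1: ref 1 -> FAULT, frames=[3,1,-] (faults so far: 2)
  step 2: ref 1 -> HIT, frames=[3,1,-] (faults so far: 2)
  step 3: ref 2 -> FAULT, frames=[3,1,2] (faults so far: 3)
  step 4: ref 4 -> FAULT, evict 3, frames=[4,1,2] (faults so far: 4)
  step 5: ref 2 -> HIT, frames=[4,1,2] (faults so far: 4)
  step 6: ref 3 -> FAULT, evict 1, frames=[4,3,2] (faults so far: 5)
  step 7: ref 2 -> HIT, frames=[4,3,2] (faults so far: 5)
  step 8: ref 4 -> HIT, frames=[4,3,2] (faults so far: 5)
  step 9: ref 2 -> HIT, frames=[4,3,2] (faults so far: 5)
  step 10: ref 2 -> HIT, frames=[4,3,2] (faults so far: 5)
  step 11: ref 2 -> HIT, frames=[4,3,2] (faults so far: 5)
  step 12: ref 2 -> HIT, frames=[4,3,2] (faults so far: 5)
  step 13: ref 3 -> HIT, frames=[4,3,2] (faults so far: 5)
  step 14: ref 2 -> HIT, frames=[4,3,2] (faults so far: 5)
  step 15: ref 1 -> FAULT, evict 2, frames=[4,3,1] (faults so far: 6)
  FIFO total faults: 6
--- LRU ---
  step 0: ref 3 -> FAULT, frames=[3,-,-] (faults so far: 1)
  step 1: ref 1 -> FAULT, frames=[3,1,-] (faults so far: 2)
  step 2: ref 1 -> HIT, frames=[3,1,-] (faults so far: 2)
  step 3: ref 2 -> FAULT, frames=[3,1,2] (faults so far: 3)
  step 4: ref 4 -> FAULT, evict 3, frames=[4,1,2] (faults so far: 4)
  step 5: ref 2 -> HIT, frames=[4,1,2] (faults so far: 4)
  step 6: ref 3 -> FAULT, evict 1, frames=[4,3,2] (faults so far: 5)
  step 7: ref 2 -> HIT, frames=[4,3,2] (faults so far: 5)
  step 8: ref 4 -> HIT, frames=[4,3,2] (faults so far: 5)
  step 9: ref 2 -> HIT, frames=[4,3,2] (faults so far: 5)
  step 10: ref 2 -> HIT, frames=[4,3,2] (faults so far: 5)
  step 11: ref 2 -> HIT, frames=[4,3,2] (faults so far: 5)
  step 12: ref 2 -> HIT, frames=[4,3,2] (faults so far: 5)
  step 13: ref 3 -> HIT, frames=[4,3,2] (faults so far: 5)
  step 14: ref 2 -> HIT, frames=[4,3,2] (faults so far: 5)
  step 15: ref 1 -> FAULT, evict 4, frames=[1,3,2] (faults so far: 6)
  LRU total faults: 6
--- Optimal ---
  step 0: ref 3 -> FAULT, frames=[3,-,-] (faults so far: 1)
  step 1: ref 1 -> FAULT, frames=[3,1,-] (faults so far: 2)
  step 2: ref 1 -> HIT, frames=[3,1,-] (faults so far: 2)
  step 3: ref 2 -> FAULT, frames=[3,1,2] (faults so far: 3)
  step 4: ref 4 -> FAULT, evict 1, frames=[3,4,2] (faults so far: 4)
  step 5: ref 2 -> HIT, frames=[3,4,2] (faults so far: 4)
  step 6: ref 3 -> HIT, frames=[3,4,2] (faults so far: 4)
  step 7: ref 2 -> HIT, frames=[3,4,2] (faults so far: 4)
  step 8: ref 4 -> HIT, frames=[3,4,2] (faults so far: 4)
  step 9: ref 2 -> HIT, frames=[3,4,2] (faults so far: 4)
  step 10: ref 2 -> HIT, frames=[3,4,2] (faults so far: 4)
  step 11: ref 2 -> HIT, frames=[3,4,2] (faults so far: 4)
  step 12: ref 2 -> HIT, frames=[3,4,2] (faults so far: 4)
  step 13: ref 3 -> HIT, frames=[3,4,2] (faults so far: 4)
  step 14: ref 2 -> HIT, frames=[3,4,2] (faults so far: 4)
  step 15: ref 1 -> FAULT, evict 2, frames=[3,4,1] (faults so far: 5)
  Optimal total faults: 5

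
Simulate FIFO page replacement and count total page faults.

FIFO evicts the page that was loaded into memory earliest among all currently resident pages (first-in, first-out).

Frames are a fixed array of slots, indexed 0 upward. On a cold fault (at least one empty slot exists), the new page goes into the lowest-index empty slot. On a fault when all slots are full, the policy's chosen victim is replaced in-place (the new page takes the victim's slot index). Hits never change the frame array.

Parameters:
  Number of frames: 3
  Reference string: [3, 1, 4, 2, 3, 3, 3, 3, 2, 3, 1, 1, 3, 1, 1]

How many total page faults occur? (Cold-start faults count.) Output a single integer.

Step 0: ref 3 → FAULT, frames=[3,-,-]
Step 1: ref 1 → FAULT, frames=[3,1,-]
Step 2: ref 4 → FAULT, frames=[3,1,4]
Step 3: ref 2 → FAULT (evict 3), frames=[2,1,4]
Step 4: ref 3 → FAULT (evict 1), frames=[2,3,4]
Step 5: ref 3 → HIT, frames=[2,3,4]
Step 6: ref 3 → HIT, frames=[2,3,4]
Step 7: ref 3 → HIT, frames=[2,3,4]
Step 8: ref 2 → HIT, frames=[2,3,4]
Step 9: ref 3 → HIT, frames=[2,3,4]
Step 10: ref 1 → FAULT (evict 4), frames=[2,3,1]
Step 11: ref 1 → HIT, frames=[2,3,1]
Step 12: ref 3 → HIT, frames=[2,3,1]
Step 13: ref 1 → HIT, frames=[2,3,1]
Step 14: ref 1 → HIT, frames=[2,3,1]
Total faults: 6

Answer: 6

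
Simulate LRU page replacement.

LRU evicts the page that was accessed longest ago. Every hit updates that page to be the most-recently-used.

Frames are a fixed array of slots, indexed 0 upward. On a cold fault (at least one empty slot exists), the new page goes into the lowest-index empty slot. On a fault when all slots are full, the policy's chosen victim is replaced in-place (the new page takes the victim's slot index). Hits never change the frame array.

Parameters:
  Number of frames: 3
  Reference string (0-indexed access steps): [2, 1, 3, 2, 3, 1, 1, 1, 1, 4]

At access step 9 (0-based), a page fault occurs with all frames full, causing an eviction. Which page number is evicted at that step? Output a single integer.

Answer: 2

Derivation:
Step 0: ref 2 -> FAULT, frames=[2,-,-]
Step 1: ref 1 -> FAULT, frames=[2,1,-]
Step 2: ref 3 -> FAULT, frames=[2,1,3]
Step 3: ref 2 -> HIT, frames=[2,1,3]
Step 4: ref 3 -> HIT, frames=[2,1,3]
Step 5: ref 1 -> HIT, frames=[2,1,3]
Step 6: ref 1 -> HIT, frames=[2,1,3]
Step 7: ref 1 -> HIT, frames=[2,1,3]
Step 8: ref 1 -> HIT, frames=[2,1,3]
Step 9: ref 4 -> FAULT, evict 2, frames=[4,1,3]
At step 9: evicted page 2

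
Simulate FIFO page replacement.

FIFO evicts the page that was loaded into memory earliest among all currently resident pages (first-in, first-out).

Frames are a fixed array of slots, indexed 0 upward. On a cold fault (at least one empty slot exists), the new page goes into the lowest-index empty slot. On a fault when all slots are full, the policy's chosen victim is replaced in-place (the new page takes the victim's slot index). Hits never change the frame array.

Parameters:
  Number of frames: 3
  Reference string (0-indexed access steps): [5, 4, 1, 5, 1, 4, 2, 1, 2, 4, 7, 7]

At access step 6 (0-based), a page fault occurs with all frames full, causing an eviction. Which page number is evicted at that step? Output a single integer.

Step 0: ref 5 -> FAULT, frames=[5,-,-]
Step 1: ref 4 -> FAULT, frames=[5,4,-]
Step 2: ref 1 -> FAULT, frames=[5,4,1]
Step 3: ref 5 -> HIT, frames=[5,4,1]
Step 4: ref 1 -> HIT, frames=[5,4,1]
Step 5: ref 4 -> HIT, frames=[5,4,1]
Step 6: ref 2 -> FAULT, evict 5, frames=[2,4,1]
At step 6: evicted page 5

Answer: 5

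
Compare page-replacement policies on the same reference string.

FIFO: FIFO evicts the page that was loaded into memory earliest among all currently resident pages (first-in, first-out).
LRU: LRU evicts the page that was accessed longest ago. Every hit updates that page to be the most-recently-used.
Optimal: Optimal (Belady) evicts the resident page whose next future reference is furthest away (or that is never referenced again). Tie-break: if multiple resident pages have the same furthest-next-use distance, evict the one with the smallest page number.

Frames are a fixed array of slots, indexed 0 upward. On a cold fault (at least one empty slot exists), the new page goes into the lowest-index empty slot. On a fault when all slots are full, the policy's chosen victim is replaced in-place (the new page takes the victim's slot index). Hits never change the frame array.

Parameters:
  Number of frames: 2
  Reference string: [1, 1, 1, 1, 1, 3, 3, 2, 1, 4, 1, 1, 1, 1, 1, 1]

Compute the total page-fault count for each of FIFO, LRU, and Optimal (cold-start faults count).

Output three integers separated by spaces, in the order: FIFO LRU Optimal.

Answer: 5 5 4

Derivation:
--- FIFO ---
  step 0: ref 1 -> FAULT, frames=[1,-] (faults so far: 1)
  step 1: ref 1 -> HIT, frames=[1,-] (faults so far: 1)
  step 2: ref 1 -> HIT, frames=[1,-] (faults so far: 1)
  step 3: ref 1 -> HIT, frames=[1,-] (faults so far: 1)
  step 4: ref 1 -> HIT, frames=[1,-] (faults so far: 1)
  step 5: ref 3 -> FAULT, frames=[1,3] (faults so far: 2)
  step 6: ref 3 -> HIT, frames=[1,3] (faults so far: 2)
  step 7: ref 2 -> FAULT, evict 1, frames=[2,3] (faults so far: 3)
  step 8: ref 1 -> FAULT, evict 3, frames=[2,1] (faults so far: 4)
  step 9: ref 4 -> FAULT, evict 2, frames=[4,1] (faults so far: 5)
  step 10: ref 1 -> HIT, frames=[4,1] (faults so far: 5)
  step 11: ref 1 -> HIT, frames=[4,1] (faults so far: 5)
  step 12: ref 1 -> HIT, frames=[4,1] (faults so far: 5)
  step 13: ref 1 -> HIT, frames=[4,1] (faults so far: 5)
  step 14: ref 1 -> HIT, frames=[4,1] (faults so far: 5)
  step 15: ref 1 -> HIT, frames=[4,1] (faults so far: 5)
  FIFO total faults: 5
--- LRU ---
  step 0: ref 1 -> FAULT, frames=[1,-] (faults so far: 1)
  step 1: ref 1 -> HIT, frames=[1,-] (faults so far: 1)
  step 2: ref 1 -> HIT, frames=[1,-] (faults so far: 1)
  step 3: ref 1 -> HIT, frames=[1,-] (faults so far: 1)
  step 4: ref 1 -> HIT, frames=[1,-] (faults so far: 1)
  step 5: ref 3 -> FAULT, frames=[1,3] (faults so far: 2)
  step 6: ref 3 -> HIT, frames=[1,3] (faults so far: 2)
  step 7: ref 2 -> FAULT, evict 1, frames=[2,3] (faults so far: 3)
  step 8: ref 1 -> FAULT, evict 3, frames=[2,1] (faults so far: 4)
  step 9: ref 4 -> FAULT, evict 2, frames=[4,1] (faults so far: 5)
  step 10: ref 1 -> HIT, frames=[4,1] (faults so far: 5)
  step 11: ref 1 -> HIT, frames=[4,1] (faults so far: 5)
  step 12: ref 1 -> HIT, frames=[4,1] (faults so far: 5)
  step 13: ref 1 -> HIT, frames=[4,1] (faults so far: 5)
  step 14: ref 1 -> HIT, frames=[4,1] (faults so far: 5)
  step 15: ref 1 -> HIT, frames=[4,1] (faults so far: 5)
  LRU total faults: 5
--- Optimal ---
  step 0: ref 1 -> FAULT, frames=[1,-] (faults so far: 1)
  step 1: ref 1 -> HIT, frames=[1,-] (faults so far: 1)
  step 2: ref 1 -> HIT, frames=[1,-] (faults so far: 1)
  step 3: ref 1 -> HIT, frames=[1,-] (faults so far: 1)
  step 4: ref 1 -> HIT, frames=[1,-] (faults so far: 1)
  step 5: ref 3 -> FAULT, frames=[1,3] (faults so far: 2)
  step 6: ref 3 -> HIT, frames=[1,3] (faults so far: 2)
  step 7: ref 2 -> FAULT, evict 3, frames=[1,2] (faults so far: 3)
  step 8: ref 1 -> HIT, frames=[1,2] (faults so far: 3)
  step 9: ref 4 -> FAULT, evict 2, frames=[1,4] (faults so far: 4)
  step 10: ref 1 -> HIT, frames=[1,4] (faults so far: 4)
  step 11: ref 1 -> HIT, frames=[1,4] (faults so far: 4)
  step 12: ref 1 -> HIT, frames=[1,4] (faults so far: 4)
  step 13: ref 1 -> HIT, frames=[1,4] (faults so far: 4)
  step 14: ref 1 -> HIT, frames=[1,4] (faults so far: 4)
  step 15: ref 1 -> HIT, frames=[1,4] (faults so far: 4)
  Optimal total faults: 4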